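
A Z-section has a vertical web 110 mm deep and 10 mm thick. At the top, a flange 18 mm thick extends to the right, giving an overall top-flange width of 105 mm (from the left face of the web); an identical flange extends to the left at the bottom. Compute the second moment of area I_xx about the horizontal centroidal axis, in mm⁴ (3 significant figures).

Break the section into simple shapes (no overlaps), measuring from the bottom-left corner of the bounding box.
Web: 10 × 110, A = 1 100 mm², y = 55 mm, Ī = 1 109 167 mm⁴.
Top flange (beyond web): 95 × 18, A = 1 710 mm², y = 101 mm, Ī = 46 170 mm⁴.
Bottom flange (beyond web): 95 × 18, A = 1 710 mm², y = 9 mm, Ī = 46 170 mm⁴.
Centroid: ȳ = ΣA·y / ΣA = 55 mm.
Transfer each piece to the horizontal centroidal axis using Ī + A·d² with d = y − 55:
  web: d = 0 mm → contributes +1 109 167 mm⁴
  top flange (beyond web): d = 46 mm → contributes +3 664 530 mm⁴
  bottom flange (beyond web): d = -46 mm → contributes +3 664 530 mm⁴
Total I = 8 438 227 mm⁴.

I_xx ≈ 8.44 × 10⁶ mm⁴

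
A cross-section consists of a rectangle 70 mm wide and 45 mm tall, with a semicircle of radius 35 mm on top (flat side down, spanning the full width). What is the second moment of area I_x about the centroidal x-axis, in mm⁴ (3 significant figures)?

I_x ≈ 2.36 × 10⁶ mm⁴

Treat the section as a set of non-overlapping primitives; coordinates are from the bounding-box lower-left.
Rectangular body: 70 × 45, A = 3 150 mm², y = 22.5 mm, Ī = 531 563 mm⁴.
Semicircular cap: semicircle r = 35, A = 1924.2 mm², y = 59.854 mm, Ī = 164 704 mm⁴.
Centroid: ȳ = ΣA·y / ΣA = 36.665 mm.
Transfer each piece to the centroidal x-axis using Ī + A·d² with d = y − 36.665:
  rectangular body: d = -14.165 mm → contributes +1 163 636 mm⁴
  semicircular cap: d = 23.189 mm → contributes +1 199 423 mm⁴
Total I = 2 363 060 mm⁴.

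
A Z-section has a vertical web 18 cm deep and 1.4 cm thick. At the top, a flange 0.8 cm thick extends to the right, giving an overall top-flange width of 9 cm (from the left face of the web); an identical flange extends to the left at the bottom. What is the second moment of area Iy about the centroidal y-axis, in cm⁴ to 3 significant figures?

Iy ≈ 309 cm⁴

Split into non-overlapping primitives; take the origin at the lower-left of the bounding box.
Web: 1.4 × 18, A = 25.2 cm², x = 8.3 cm, Ī = 4.116 cm⁴.
Top flange (beyond web): 7.6 × 0.8, A = 6.08 cm², x = 12.8 cm, Ī = 29.265 cm⁴.
Bottom flange (beyond web): 7.6 × 0.8, A = 6.08 cm², x = 3.8 cm, Ī = 29.265 cm⁴.
Centroid: x̄ = ΣA·x / ΣA = 8.3 cm.
Transfer each piece to the centroidal y-axis using Ī + A·d² with d = x − 8.3:
  web: d = 0 cm → contributes +4.116 cm⁴
  top flange (beyond web): d = 4.5 cm → contributes +152.39 cm⁴
  bottom flange (beyond web): d = -4.5 cm → contributes +152.39 cm⁴
Total I = 308.89 cm⁴.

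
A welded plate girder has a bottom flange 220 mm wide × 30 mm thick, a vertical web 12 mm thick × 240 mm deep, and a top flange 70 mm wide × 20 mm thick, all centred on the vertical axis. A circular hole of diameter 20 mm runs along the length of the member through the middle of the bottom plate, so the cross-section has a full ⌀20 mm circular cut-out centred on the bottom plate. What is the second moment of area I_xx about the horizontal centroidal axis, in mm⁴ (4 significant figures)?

I_xx ≈ 1.105 × 10⁸ mm⁴

Split into non-overlapping primitives; take the origin at the lower-left of the bounding box.
Bottom plate: 220 × 30, A = 6 600 mm², y = 15 mm, Ī = 495 000 mm⁴.
Web plate: 12 × 240, A = 2 880 mm², y = 150 mm, Ī = 13 824 000 mm⁴.
Top plate: 70 × 20, A = 1 400 mm², y = 280 mm, Ī = 46666.7 mm⁴.
Hole (subtracted): ⌀20, A = 314.159 mm², y = 15 mm, Ī = 7853.98 mm⁴.
Centroid: ȳ = ΣA·y / ΣA = 86.911 mm.
Transfer each piece to the horizontal centroidal axis using Ī + A·d² with d = y − 86.911:
  bottom plate: d = -71.911 mm → contributes +34 624 851 mm⁴
  web plate: d = 63.089 mm → contributes +25 287 045 mm⁴
  top plate: d = 193.089 mm → contributes +52 243 382 mm⁴
  hole: d = -71.911 mm → contributes −1 632 431 mm⁴
Total I = 110 522 847 mm⁴.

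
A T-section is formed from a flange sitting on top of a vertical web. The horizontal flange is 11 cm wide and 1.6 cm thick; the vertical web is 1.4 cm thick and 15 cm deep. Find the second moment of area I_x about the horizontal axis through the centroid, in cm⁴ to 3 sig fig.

Treat the section as a set of non-overlapping primitives; coordinates are from the bounding-box lower-left.
Flange: 11 × 1.6, A = 17.6 cm², y = 15.8 cm, Ī = 3.7547 cm⁴.
Web: 1.4 × 15, A = 21 cm², y = 7.5 cm, Ī = 393.75 cm⁴.
Centroid: ȳ = ΣA·y / ΣA = 11.284 cm.
Transfer each piece to the horizontal axis through the centroid using Ī + A·d² with d = y − 11.284:
  flange: d = 4.5155 cm → contributes +362.62 cm⁴
  web: d = -3.7845 cm → contributes +694.51 cm⁴
Total I = 1057.1 cm⁴.

I_x ≈ 1060 cm⁴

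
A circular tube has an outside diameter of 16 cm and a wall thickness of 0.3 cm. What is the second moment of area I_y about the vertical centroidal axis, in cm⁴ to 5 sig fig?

I_y ≈ 456.08 cm⁴

Treat the section as a set of non-overlapping primitives; coordinates are from the bounding-box lower-left.
Outer circle: ⌀16, A = 201.0619 cm², x = 8 cm, Ī = 3216.991 cm⁴.
Bore (subtracted): ⌀15.4, A = 186.265 cm², x = 8 cm, Ī = 2760.913 cm⁴.
By symmetry the centroid is at mid-width, x̄ = 8 cm.
All pieces are centred on the vertical centroidal axis, so I = ΣĪ (holes subtracted) = 456.0775 cm⁴.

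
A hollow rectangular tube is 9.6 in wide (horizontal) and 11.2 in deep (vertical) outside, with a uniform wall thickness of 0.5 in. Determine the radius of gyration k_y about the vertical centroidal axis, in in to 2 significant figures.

Break the section into simple shapes (no overlaps), measuring from the bottom-left corner of the bounding box.
Outer rectangle: 9.6 × 11.2, A = 107.5 in², x = 4.8 in, Ī = 825.8 in⁴.
Inner void (subtracted): 8.6 × 10.2, A = 87.72 in², x = 4.8 in, Ī = 540.6 in⁴.
By symmetry the centroid is at mid-width, x̄ = 4.8 in.
All pieces are centred on the vertical centroidal axis, so I = ΣĪ (holes subtracted) = 285.1 in⁴.
Radius of gyration: k = √(I/A) = √(285.1 / 19.8) = 3.795 in.

k_y ≈ 3.8 in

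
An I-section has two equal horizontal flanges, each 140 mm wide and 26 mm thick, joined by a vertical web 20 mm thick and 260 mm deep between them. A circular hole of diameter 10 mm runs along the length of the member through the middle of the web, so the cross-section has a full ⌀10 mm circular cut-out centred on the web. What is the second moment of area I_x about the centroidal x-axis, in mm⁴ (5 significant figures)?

Split into non-overlapping primitives; take the origin at the lower-left of the bounding box.
Bottom flange: 140 × 26, A = 3 640 mm², y = 13 mm, Ī = 205053.3 mm⁴.
Web: 20 × 260, A = 5 200 mm², y = 156 mm, Ī = 29 293 333 mm⁴.
Top flange: 140 × 26, A = 3 640 mm², y = 299 mm, Ī = 205053.3 mm⁴.
Hole (subtracted): ⌀10, A = 78.53982 mm², y = 156 mm, Ī = 490.8739 mm⁴.
By symmetry the centroid is at mid-height, ȳ = 156 mm.
Transfer each piece to the centroidal x-axis using Ī + A·d² with d = y − 156:
  bottom flange: d = -143 mm → contributes +74 639 413 mm⁴
  web: d = 0 mm → contributes +29 293 333 mm⁴
  top flange: d = 143 mm → contributes +74 639 413 mm⁴
  hole: d = 0 mm → contributes −490.8739 mm⁴
Total I = 178 571 669 mm⁴.

I_x ≈ 1.7857 × 10⁸ mm⁴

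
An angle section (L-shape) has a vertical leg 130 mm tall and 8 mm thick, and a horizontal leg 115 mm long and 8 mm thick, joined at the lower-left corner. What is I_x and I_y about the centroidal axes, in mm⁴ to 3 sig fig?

I_x ≈ 3.22 × 10⁶ mm⁴, I_y ≈ 2.37 × 10⁶ mm⁴

Treat the section as a set of non-overlapping primitives; coordinates are from the bounding-box lower-left.
Vertical leg: 8 × 130, A = 1 040 mm², y = 65 mm, Ī = 1 464 667 mm⁴.
Horizontal leg (remainder): 107 × 8, A = 856 mm², y = 4 mm, Ī = 4565.3 mm⁴.
Centroid: ȳ = ΣA·y / ΣA = 37.46 mm.
Transfer each piece to the centroidal x-axis using Ī + A·d² with d = y − 37.46:
  vertical leg: d = 27.54 mm → contributes +2 253 461 mm⁴
  horizontal leg (remainder): d = -33.46 mm → contributes +962 914 mm⁴
Total I = 3 216 375 mm⁴.
For the y-axis: x̄ = 29.96 mm.
Repeating about the centroidal y-axis gives I_y = 2 374 645 mm⁴.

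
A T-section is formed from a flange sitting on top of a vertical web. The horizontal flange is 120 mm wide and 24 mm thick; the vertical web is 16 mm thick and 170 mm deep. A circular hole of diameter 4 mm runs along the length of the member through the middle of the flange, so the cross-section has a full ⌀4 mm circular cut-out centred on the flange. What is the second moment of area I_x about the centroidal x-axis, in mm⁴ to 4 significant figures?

Split into non-overlapping primitives; take the origin at the lower-left of the bounding box.
Flange: 120 × 24, A = 2 880 mm², y = 182 mm, Ī = 138 240 mm⁴.
Web: 16 × 170, A = 2 720 mm², y = 85 mm, Ī = 6 550 667 mm⁴.
Hole (subtracted): ⌀4, A = 12.5664 mm², y = 182 mm, Ī = 12.5664 mm⁴.
Centroid: ȳ = ΣA·y / ΣA = 134.78 mm.
Transfer each piece to the centroidal x-axis using Ī + A·d² with d = y − 134.78:
  flange: d = 47.2202 mm → contributes +6 559 925 mm⁴
  web: d = -49.7798 mm → contributes +13 290 891 mm⁴
  hole: d = 47.2202 mm → contributes −28032.5 mm⁴
Total I = 19 822 784 mm⁴.

I_x ≈ 1.982 × 10⁷ mm⁴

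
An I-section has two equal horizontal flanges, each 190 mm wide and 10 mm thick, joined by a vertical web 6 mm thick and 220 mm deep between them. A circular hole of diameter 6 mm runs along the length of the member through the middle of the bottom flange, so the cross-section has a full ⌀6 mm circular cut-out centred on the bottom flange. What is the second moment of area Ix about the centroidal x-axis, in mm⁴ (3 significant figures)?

Decompose the section into non-overlapping parts with the origin at the bottom-left of its bounding rectangle.
Bottom flange: 190 × 10, A = 1 900 mm², y = 5 mm, Ī = 15 833 mm⁴.
Web: 6 × 220, A = 1 320 mm², y = 120 mm, Ī = 5 324 000 mm⁴.
Top flange: 190 × 10, A = 1 900 mm², y = 235 mm, Ī = 15 833 mm⁴.
Hole (subtracted): ⌀6, A = 28.274 mm², y = 5 mm, Ī = 63.617 mm⁴.
Centroid: ȳ = ΣA·y / ΣA = 120.64 mm.
Transfer each piece to the centroidal x-axis using Ī + A·d² with d = y − 120.64:
  bottom flange: d = -115.64 mm → contributes +25 423 174 mm⁴
  web: d = -0.63859 mm → contributes +5 324 538 mm⁴
  top flange: d = 114.36 mm → contributes +24 865 042 mm⁴
  hole: d = -115.64 mm → contributes −378 156 mm⁴
Total I = 55 234 599 mm⁴.

Ix ≈ 5.52 × 10⁷ mm⁴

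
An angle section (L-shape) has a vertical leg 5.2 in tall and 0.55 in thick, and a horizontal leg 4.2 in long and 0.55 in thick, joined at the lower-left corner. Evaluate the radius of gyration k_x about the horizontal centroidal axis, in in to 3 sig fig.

k_x ≈ 1.63 in

Break the section into simple shapes (no overlaps), measuring from the bottom-left corner of the bounding box.
Vertical leg: 0.55 × 5.2, A = 2.86 in², y = 2.6 in, Ī = 6.4445 in⁴.
Horizontal leg (remainder): 3.65 × 0.55, A = 2.0075 in², y = 0.275 in, Ī = 0.050606 in⁴.
Centroid: ȳ = ΣA·y / ΣA = 1.6411 in.
Transfer each piece to the horizontal centroidal axis using Ī + A·d² with d = y − 1.6411:
  vertical leg: d = 0.9589 in → contributes +9.0743 in⁴
  horizontal leg (remainder): d = -1.3661 in → contributes +3.7971 in⁴
Total I = 12.871 in⁴.
Radius of gyration: k = √(I/A) = √(12.871 / 4.8675) = 1.6261 in.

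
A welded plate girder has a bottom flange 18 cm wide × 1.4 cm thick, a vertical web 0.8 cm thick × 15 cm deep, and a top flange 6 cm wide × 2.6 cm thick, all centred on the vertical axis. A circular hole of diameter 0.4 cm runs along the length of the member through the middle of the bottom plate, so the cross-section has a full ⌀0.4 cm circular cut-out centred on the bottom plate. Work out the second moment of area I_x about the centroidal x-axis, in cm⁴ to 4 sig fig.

I_x ≈ 3043 cm⁴

Treat the section as a set of non-overlapping primitives; coordinates are from the bounding-box lower-left.
Bottom plate: 18 × 1.4, A = 25.2 cm², y = 0.7 cm, Ī = 4.116 cm⁴.
Web plate: 0.8 × 15, A = 12 cm², y = 8.9 cm, Ī = 225 cm⁴.
Top plate: 6 × 2.6, A = 15.6 cm², y = 17.7 cm, Ī = 8.788 cm⁴.
Hole (subtracted): ⌀0.4, A = 0.125664 cm², y = 0.7 cm, Ī = 0.00125664 cm⁴.
Centroid: ȳ = ΣA·y / ΣA = 7.60279 cm.
Transfer each piece to the centroidal x-axis using Ī + A·d² with d = y − 7.60279:
  bottom plate: d = -6.90279 cm → contributes +1204.86 cm⁴
  web plate: d = 1.29721 cm → contributes +245.193 cm⁴
  top plate: d = 10.0972 cm → contributes +1599.26 cm⁴
  hole: d = -6.90279 cm → contributes −5.98895 cm⁴
Total I = 3043.33 cm⁴.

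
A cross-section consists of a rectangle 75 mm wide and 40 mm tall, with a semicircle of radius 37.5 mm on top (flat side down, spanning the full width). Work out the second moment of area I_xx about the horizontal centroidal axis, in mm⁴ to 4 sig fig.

I_xx ≈ 2.258 × 10⁶ mm⁴

Break the section into simple shapes (no overlaps), measuring from the bottom-left corner of the bounding box.
Rectangular body: 75 × 40, A = 3 000 mm², y = 20 mm, Ī = 400 000 mm⁴.
Semicircular cap: semicircle r = 37.5, A = 2208.93 mm², y = 55.9155 mm, Ī = 217 049 mm⁴.
Centroid: ȳ = ΣA·y / ΣA = 35.2305 mm.
Transfer each piece to the horizontal centroidal axis using Ī + A·d² with d = y − 35.2305:
  rectangular body: d = -15.2305 mm → contributes +1 095 909 mm⁴
  semicircular cap: d = 20.6849 mm → contributes +1 162 178 mm⁴
Total I = 2 258 087 mm⁴.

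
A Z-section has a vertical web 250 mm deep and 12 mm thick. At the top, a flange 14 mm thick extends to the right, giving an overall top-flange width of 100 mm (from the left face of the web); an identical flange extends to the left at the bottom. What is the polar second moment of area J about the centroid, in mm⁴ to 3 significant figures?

J ≈ 5.78 × 10⁷ mm⁴

Break the section into simple shapes (no overlaps), measuring from the bottom-left corner of the bounding box.
Web: 12 × 250, A = 3 000 mm², y = 125 mm, Ī = 15 625 000 mm⁴.
Top flange (beyond web): 88 × 14, A = 1 232 mm², y = 243 mm, Ī = 20 123 mm⁴.
Bottom flange (beyond web): 88 × 14, A = 1 232 mm², y = 7 mm, Ī = 20 123 mm⁴.
Centroid: ȳ = ΣA·y / ΣA = 125 mm.
Transfer each piece to the centroidal x-axis using Ī + A·d² with d = y − 125:
  web: d = 0 mm → contributes +15 625 000 mm⁴
  top flange (beyond web): d = 118 mm → contributes +17 174 491 mm⁴
  bottom flange (beyond web): d = -118 mm → contributes +17 174 491 mm⁴
Total I = 49 973 981 mm⁴.
For the y-axis: x̄ = 94 mm.
Repeating about the centroidal y-axis gives I_y = 7 786 101 mm⁴.
Polar second moment: J = I_x + I_y = 57 760 083 mm⁴.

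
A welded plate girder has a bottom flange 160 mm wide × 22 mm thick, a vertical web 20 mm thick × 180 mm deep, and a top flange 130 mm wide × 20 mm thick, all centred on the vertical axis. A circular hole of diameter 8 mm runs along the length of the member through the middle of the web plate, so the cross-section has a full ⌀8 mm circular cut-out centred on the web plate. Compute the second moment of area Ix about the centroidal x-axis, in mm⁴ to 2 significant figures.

Ix ≈ 7.1 × 10⁷ mm⁴

Treat the section as a set of non-overlapping primitives; coordinates are from the bounding-box lower-left.
Bottom plate: 160 × 22, A = 3 520 mm², y = 11 mm, Ī = 141 973 mm⁴.
Web plate: 20 × 180, A = 3 600 mm², y = 112 mm, Ī = 9 720 000 mm⁴.
Top plate: 130 × 20, A = 2 600 mm², y = 212 mm, Ī = 86 667 mm⁴.
Hole (subtracted): ⌀8, A = 50.27 mm², y = 112 mm, Ī = 201.1 mm⁴.
Centroid: ȳ = ΣA·y / ΣA = 102.1 mm.
Transfer each piece to the centroidal x-axis using Ī + A·d² with d = y − 102.1:
  bottom plate: d = -91.12 mm → contributes +29 369 147 mm⁴
  web plate: d = 9.878 mm → contributes +10 071 287 mm⁴
  top plate: d = 109.9 mm → contributes +31 477 061 mm⁴
  hole: d = 9.878 mm → contributes −5 106 mm⁴
Total I = 70 912 389 mm⁴.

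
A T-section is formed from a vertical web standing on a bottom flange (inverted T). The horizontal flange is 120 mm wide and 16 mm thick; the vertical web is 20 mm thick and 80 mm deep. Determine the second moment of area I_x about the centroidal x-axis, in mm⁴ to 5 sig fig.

I_x ≈ 2.9051 × 10⁶ mm⁴

Split into non-overlapping primitives; take the origin at the lower-left of the bounding box.
Flange: 120 × 16, A = 1 920 mm², y = 8 mm, Ī = 40 960 mm⁴.
Web: 20 × 80, A = 1 600 mm², y = 56 mm, Ī = 853333.3 mm⁴.
Centroid: ȳ = ΣA·y / ΣA = 29.81818 mm.
Transfer each piece to the centroidal x-axis using Ī + A·d² with d = y − 29.81818:
  flange: d = -21.81818 mm → contributes +954943.5 mm⁴
  web: d = 26.18182 mm → contributes +1 950 113 mm⁴
Total I = 2 905 057 mm⁴.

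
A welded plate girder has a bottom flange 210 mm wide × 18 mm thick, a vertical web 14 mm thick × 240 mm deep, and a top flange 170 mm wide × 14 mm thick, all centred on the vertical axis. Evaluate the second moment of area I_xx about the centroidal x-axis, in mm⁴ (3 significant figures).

Treat the section as a set of non-overlapping primitives; coordinates are from the bounding-box lower-left.
Bottom plate: 210 × 18, A = 3 780 mm², y = 9 mm, Ī = 102 060 mm⁴.
Web plate: 14 × 240, A = 3 360 mm², y = 138 mm, Ī = 16 128 000 mm⁴.
Top plate: 170 × 14, A = 2 380 mm², y = 265 mm, Ī = 38 873 mm⁴.
Centroid: ȳ = ΣA·y / ΣA = 118.53 mm.
Transfer each piece to the centroidal x-axis using Ī + A·d² with d = y − 118.53:
  bottom plate: d = -109.53 mm → contributes +45 449 556 mm⁴
  web plate: d = 19.471 mm → contributes +17 401 789 mm⁴
  top plate: d = 146.47 mm → contributes +51 098 520 mm⁴
Total I = 113 949 865 mm⁴.

I_xx ≈ 1.14 × 10⁸ mm⁴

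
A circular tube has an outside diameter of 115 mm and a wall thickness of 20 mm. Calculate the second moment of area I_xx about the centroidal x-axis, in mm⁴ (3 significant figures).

I_xx ≈ 7.03 × 10⁶ mm⁴

Split into non-overlapping primitives; take the origin at the lower-left of the bounding box.
Outer circle: ⌀115, A = 10 387 mm², y = 57.5 mm, Ī = 8 585 414 mm⁴.
Bore (subtracted): ⌀75, A = 4417.9 mm², y = 57.5 mm, Ī = 1 553 156 mm⁴.
By symmetry the centroid is at mid-height, ȳ = 57.5 mm.
All pieces are centred on the centroidal x-axis, so I = ΣĪ (holes subtracted) = 7 032 259 mm⁴.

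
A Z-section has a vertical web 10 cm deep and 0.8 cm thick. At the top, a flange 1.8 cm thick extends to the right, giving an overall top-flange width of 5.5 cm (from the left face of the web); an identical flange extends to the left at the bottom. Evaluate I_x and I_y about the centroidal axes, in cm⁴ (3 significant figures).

Split into non-overlapping primitives; take the origin at the lower-left of the bounding box.
Web: 0.8 × 10, A = 8 cm², y = 5 cm, Ī = 66.667 cm⁴.
Top flange (beyond web): 4.7 × 1.8, A = 8.46 cm², y = 9.1 cm, Ī = 2.2842 cm⁴.
Bottom flange (beyond web): 4.7 × 1.8, A = 8.46 cm², y = 0.9 cm, Ī = 2.2842 cm⁴.
Centroid: ȳ = ΣA·y / ΣA = 5 cm.
Transfer each piece to the centroidal x-axis using Ī + A·d² with d = y − 5:
  web: d = 0 cm → contributes +66.667 cm⁴
  top flange (beyond web): d = 4.1 cm → contributes +144.5 cm⁴
  bottom flange (beyond web): d = -4.1 cm → contributes +144.5 cm⁴
Total I = 355.66 cm⁴.
For the y-axis: x̄ = 5.1 cm.
Repeating about the centroidal y-axis gives I_y = 159.53 cm⁴.

I_x ≈ 356 cm⁴, I_y ≈ 160 cm⁴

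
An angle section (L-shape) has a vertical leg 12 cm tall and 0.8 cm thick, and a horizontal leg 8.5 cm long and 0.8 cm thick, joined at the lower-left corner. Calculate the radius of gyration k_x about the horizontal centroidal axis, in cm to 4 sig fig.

k_x ≈ 3.847 cm

Decompose the section into non-overlapping parts with the origin at the bottom-left of its bounding rectangle.
Vertical leg: 0.8 × 12, A = 9.6 cm², y = 6 cm, Ī = 115.2 cm⁴.
Horizontal leg (remainder): 7.7 × 0.8, A = 6.16 cm², y = 0.4 cm, Ī = 0.328533 cm⁴.
Centroid: ȳ = ΣA·y / ΣA = 3.81117 cm.
Transfer each piece to the horizontal centroidal axis using Ī + A·d² with d = y − 3.81117:
  vertical leg: d = 2.18883 cm → contributes +161.193 cm⁴
  horizontal leg (remainder): d = -3.41117 cm → contributes +72.0067 cm⁴
Total I = 233.2 cm⁴.
Radius of gyration: k = √(I/A) = √(233.2 / 15.76) = 3.84668 cm.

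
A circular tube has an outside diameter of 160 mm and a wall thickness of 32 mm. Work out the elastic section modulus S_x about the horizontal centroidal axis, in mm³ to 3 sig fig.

S_x ≈ 3.50 × 10⁵ mm³

Break the section into simple shapes (no overlaps), measuring from the bottom-left corner of the bounding box.
Outer circle: ⌀160, A = 20 106 mm², y = 80 mm, Ī = 32 169 909 mm⁴.
Bore (subtracted): ⌀96, A = 7238.2 mm², y = 80 mm, Ī = 4 169 220 mm⁴.
By symmetry the centroid is at mid-height, ȳ = 80 mm.
All pieces are centred on the horizontal centroidal axis, so I = ΣĪ (holes subtracted) = 28 000 689 mm⁴.
Extreme fibre distance c = 80 mm; S = I/c = 350 009 mm³.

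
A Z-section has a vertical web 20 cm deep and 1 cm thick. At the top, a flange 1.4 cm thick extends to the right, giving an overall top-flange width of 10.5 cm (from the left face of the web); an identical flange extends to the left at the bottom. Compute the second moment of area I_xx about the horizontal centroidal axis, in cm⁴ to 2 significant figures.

I_xx ≈ 3000 cm⁴

Break the section into simple shapes (no overlaps), measuring from the bottom-left corner of the bounding box.
Web: 1 × 20, A = 20 cm², y = 10 cm, Ī = 666.7 cm⁴.
Top flange (beyond web): 9.5 × 1.4, A = 13.3 cm², y = 19.3 cm, Ī = 2.172 cm⁴.
Bottom flange (beyond web): 9.5 × 1.4, A = 13.3 cm², y = 0.7 cm, Ī = 2.172 cm⁴.
Centroid: ȳ = ΣA·y / ΣA = 10 cm.
Transfer each piece to the horizontal centroidal axis using Ī + A·d² with d = y − 10:
  web: d = 0 cm → contributes +666.7 cm⁴
  top flange (beyond web): d = 9.3 cm → contributes +1 152 cm⁴
  bottom flange (beyond web): d = -9.3 cm → contributes +1 152 cm⁴
Total I = 2 972 cm⁴.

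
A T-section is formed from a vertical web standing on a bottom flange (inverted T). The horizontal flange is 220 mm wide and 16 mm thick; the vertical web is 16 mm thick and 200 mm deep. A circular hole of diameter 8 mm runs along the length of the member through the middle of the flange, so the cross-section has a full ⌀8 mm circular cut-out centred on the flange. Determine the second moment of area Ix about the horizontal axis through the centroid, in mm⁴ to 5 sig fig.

Split into non-overlapping primitives; take the origin at the lower-left of the bounding box.
Flange: 220 × 16, A = 3 520 mm², y = 8 mm, Ī = 75093.33 mm⁴.
Web: 16 × 200, A = 3 200 mm², y = 116 mm, Ī = 10 666 667 mm⁴.
Hole (subtracted): ⌀8, A = 50.26548 mm², y = 8 mm, Ī = 201.0619 mm⁴.
Centroid: ȳ = ΣA·y / ΣA = 59.81616 mm.
Transfer each piece to the horizontal axis through the centroid using Ī + A·d² with d = y − 59.81616:
  flange: d = -51.81616 mm → contributes +9 525 990 mm⁴
  web: d = 56.18384 mm → contributes +20 767 865 mm⁴
  hole: d = -51.81616 mm → contributes −135159.6 mm⁴
Total I = 30 158 696 mm⁴.

Ix ≈ 3.0159 × 10⁷ mm⁴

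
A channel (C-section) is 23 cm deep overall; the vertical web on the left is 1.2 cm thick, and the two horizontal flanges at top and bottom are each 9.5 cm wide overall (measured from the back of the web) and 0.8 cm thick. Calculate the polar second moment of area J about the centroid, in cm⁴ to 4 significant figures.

J ≈ 3135 cm⁴

Treat the section as a set of non-overlapping primitives; coordinates are from the bounding-box lower-left.
Web: 1.2 × 23, A = 27.6 cm², y = 11.5 cm, Ī = 1216.7 cm⁴.
Top flange (beyond web): 8.3 × 0.8, A = 6.64 cm², y = 22.6 cm, Ī = 0.354133 cm⁴.
Bottom flange (beyond web): 8.3 × 0.8, A = 6.64 cm², y = 0.4 cm, Ī = 0.354133 cm⁴.
By symmetry the centroid is at mid-height, ȳ = 11.5 cm.
Transfer each piece to the centroidal x-axis using Ī + A·d² with d = y − 11.5:
  web: d = 0 cm → contributes +1216.7 cm⁴
  top flange (beyond web): d = 11.1 cm → contributes +818.469 cm⁴
  bottom flange (beyond web): d = -11.1 cm → contributes +818.469 cm⁴
Total I = 2853.64 cm⁴.
For the y-axis: x̄ = 2.14305 cm.
Repeating about the centroidal y-axis gives I_y = 281.844 cm⁴.
Polar second moment: J = I_x + I_y = 3135.48 cm⁴.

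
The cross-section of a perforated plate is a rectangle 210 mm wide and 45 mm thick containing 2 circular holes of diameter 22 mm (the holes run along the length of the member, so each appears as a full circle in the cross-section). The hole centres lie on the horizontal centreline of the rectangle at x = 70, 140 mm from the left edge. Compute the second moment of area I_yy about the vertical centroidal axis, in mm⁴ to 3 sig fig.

Split into non-overlapping primitives; take the origin at the lower-left of the bounding box.
Plate: 210 × 45, A = 9 450 mm², x = 105 mm, Ī = 34 728 750 mm⁴.
Hole 1 (subtracted): ⌀22, A = 380.13 mm², x = 70 mm, Ī = 11 499 mm⁴.
Hole 2 (subtracted): ⌀22, A = 380.13 mm², x = 140 mm, Ī = 11 499 mm⁴.
By symmetry the centroid is at mid-width, x̄ = 105 mm.
Transfer each piece to the vertical centroidal axis using Ī + A·d² with d = x − 105:
  plate: d = 0 mm → contributes +34 728 750 mm⁴
  hole 1: d = -35 mm → contributes −477 162 mm⁴
  hole 2: d = 35 mm → contributes −477 162 mm⁴
Total I = 33 774 427 mm⁴.

I_yy ≈ 3.38 × 10⁷ mm⁴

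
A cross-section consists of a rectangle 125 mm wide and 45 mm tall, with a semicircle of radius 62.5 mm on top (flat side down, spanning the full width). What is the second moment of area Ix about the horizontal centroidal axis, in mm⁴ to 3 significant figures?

Decompose the section into non-overlapping parts with the origin at the bottom-left of its bounding rectangle.
Rectangular body: 125 × 45, A = 5 625 mm², y = 22.5 mm, Ī = 949 219 mm⁴.
Semicircular cap: semicircle r = 62.5, A = 6135.9 mm², y = 71.526 mm, Ī = 1 674 758 mm⁴.
Centroid: ȳ = ΣA·y / ΣA = 48.078 mm.
Transfer each piece to the horizontal centroidal axis using Ī + A·d² with d = y − 48.078:
  rectangular body: d = -25.578 mm → contributes +4 629 232 mm⁴
  semicircular cap: d = 23.448 mm → contributes +5 048 346 mm⁴
Total I = 9 677 577 mm⁴.

Ix ≈ 9.68 × 10⁶ mm⁴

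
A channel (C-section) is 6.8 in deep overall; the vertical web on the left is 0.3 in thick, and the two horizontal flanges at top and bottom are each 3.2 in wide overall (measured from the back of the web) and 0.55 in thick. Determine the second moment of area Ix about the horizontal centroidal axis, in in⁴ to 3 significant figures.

Treat the section as a set of non-overlapping primitives; coordinates are from the bounding-box lower-left.
Web: 0.3 × 6.8, A = 2.04 in², y = 3.4 in, Ī = 7.8608 in⁴.
Top flange (beyond web): 2.9 × 0.55, A = 1.595 in², y = 6.525 in, Ī = 0.040207 in⁴.
Bottom flange (beyond web): 2.9 × 0.55, A = 1.595 in², y = 0.275 in, Ī = 0.040207 in⁴.
By symmetry the centroid is at mid-height, ȳ = 3.4 in.
Transfer each piece to the horizontal centroidal axis using Ī + A·d² with d = y − 3.4:
  web: d = 0 in → contributes +7.8608 in⁴
  top flange (beyond web): d = 3.125 in → contributes +15.616 in⁴
  bottom flange (beyond web): d = -3.125 in → contributes +15.616 in⁴
Total I = 39.094 in⁴.

Ix ≈ 39.1 in⁴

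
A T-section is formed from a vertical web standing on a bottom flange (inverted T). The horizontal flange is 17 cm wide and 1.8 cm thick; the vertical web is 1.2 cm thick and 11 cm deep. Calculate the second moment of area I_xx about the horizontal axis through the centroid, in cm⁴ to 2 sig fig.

I_xx ≈ 520 cm⁴

Decompose the section into non-overlapping parts with the origin at the bottom-left of its bounding rectangle.
Flange: 17 × 1.8, A = 30.6 cm², y = 0.9 cm, Ī = 8.262 cm⁴.
Web: 1.2 × 11, A = 13.2 cm², y = 7.3 cm, Ī = 133.1 cm⁴.
Centroid: ȳ = ΣA·y / ΣA = 2.829 cm.
Transfer each piece to the horizontal axis through the centroid using Ī + A·d² with d = y − 2.829:
  flange: d = -1.929 cm → contributes +122.1 cm⁴
  web: d = 4.471 cm → contributes +397 cm⁴
Total I = 519.1 cm⁴.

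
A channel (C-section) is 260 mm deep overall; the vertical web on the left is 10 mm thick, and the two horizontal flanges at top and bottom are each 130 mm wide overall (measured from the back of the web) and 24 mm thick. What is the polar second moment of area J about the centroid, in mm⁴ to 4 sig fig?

Decompose the section into non-overlapping parts with the origin at the bottom-left of its bounding rectangle.
Web: 10 × 260, A = 2 600 mm², y = 130 mm, Ī = 14 646 667 mm⁴.
Top flange (beyond web): 120 × 24, A = 2 880 mm², y = 248 mm, Ī = 138 240 mm⁴.
Bottom flange (beyond web): 120 × 24, A = 2 880 mm², y = 12 mm, Ī = 138 240 mm⁴.
By symmetry the centroid is at mid-height, ȳ = 130 mm.
Transfer each piece to the centroidal x-axis using Ī + A·d² with d = y − 130:
  web: d = 0 mm → contributes +14 646 667 mm⁴
  top flange (beyond web): d = 118 mm → contributes +40 239 360 mm⁴
  bottom flange (beyond web): d = -118 mm → contributes +40 239 360 mm⁴
Total I = 95 125 387 mm⁴.
For the y-axis: x̄ = 49.7847 mm.
Repeating about the centroidal y-axis gives I_y = 14 502 279 mm⁴.
Polar second moment: J = I_x + I_y = 109 627 666 mm⁴.

J ≈ 1.096 × 10⁸ mm⁴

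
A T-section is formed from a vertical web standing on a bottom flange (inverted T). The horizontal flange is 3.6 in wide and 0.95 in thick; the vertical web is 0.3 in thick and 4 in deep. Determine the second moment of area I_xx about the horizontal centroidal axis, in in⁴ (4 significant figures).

I_xx ≈ 7.299 in⁴

Split into non-overlapping primitives; take the origin at the lower-left of the bounding box.
Flange: 3.6 × 0.95, A = 3.42 in², y = 0.475 in, Ī = 0.257213 in⁴.
Web: 0.3 × 4, A = 1.2 in², y = 2.95 in, Ī = 1.6 in⁴.
Centroid: ȳ = ΣA·y / ΣA = 1.11786 in.
Transfer each piece to the horizontal centroidal axis using Ī + A·d² with d = y − 1.11786:
  flange: d = -0.642857 in → contributes +1.67058 in⁴
  web: d = 1.83214 in → contributes +5.6281 in⁴
Total I = 7.29868 in⁴.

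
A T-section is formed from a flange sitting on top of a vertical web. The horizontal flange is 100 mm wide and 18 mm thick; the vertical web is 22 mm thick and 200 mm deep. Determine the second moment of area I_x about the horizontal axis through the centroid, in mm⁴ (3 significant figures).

I_x ≈ 2.99 × 10⁷ mm⁴

Decompose the section into non-overlapping parts with the origin at the bottom-left of its bounding rectangle.
Flange: 100 × 18, A = 1 800 mm², y = 209 mm, Ī = 48 600 mm⁴.
Web: 22 × 200, A = 4 400 mm², y = 100 mm, Ī = 14 666 667 mm⁴.
Centroid: ȳ = ΣA·y / ΣA = 131.65 mm.
Transfer each piece to the horizontal axis through the centroid using Ī + A·d² with d = y − 131.65:
  flange: d = 77.355 mm → contributes +10 819 388 mm⁴
  web: d = -31.645 mm → contributes +19 072 898 mm⁴
Total I = 29 892 286 mm⁴.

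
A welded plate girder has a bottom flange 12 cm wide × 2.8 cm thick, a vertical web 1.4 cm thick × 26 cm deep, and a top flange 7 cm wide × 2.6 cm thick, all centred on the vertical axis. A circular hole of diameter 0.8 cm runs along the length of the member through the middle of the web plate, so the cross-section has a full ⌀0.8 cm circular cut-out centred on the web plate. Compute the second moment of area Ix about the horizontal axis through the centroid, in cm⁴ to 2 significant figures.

Treat the section as a set of non-overlapping primitives; coordinates are from the bounding-box lower-left.
Bottom plate: 12 × 2.8, A = 33.6 cm², y = 1.4 cm, Ī = 21.95 cm⁴.
Web plate: 1.4 × 26, A = 36.4 cm², y = 15.8 cm, Ī = 2 051 cm⁴.
Top plate: 7 × 2.6, A = 18.2 cm², y = 30.1 cm, Ī = 10.25 cm⁴.
Hole (subtracted): ⌀0.8, A = 0.5027 cm², y = 15.8 cm, Ī = 0.02011 cm⁴.
Centroid: ȳ = ΣA·y / ΣA = 13.25 cm.
Transfer each piece to the horizontal axis through the centroid using Ī + A·d² with d = y − 13.25:
  bottom plate: d = -11.85 cm → contributes +4 741 cm⁴
  web plate: d = 2.549 cm → contributes +2 287 cm⁴
  top plate: d = 16.85 cm → contributes +5 177 cm⁴
  hole: d = 2.549 cm → contributes −3.287 cm⁴
Total I = 12 202 cm⁴.

Ix ≈ 1.2 × 10⁴ cm⁴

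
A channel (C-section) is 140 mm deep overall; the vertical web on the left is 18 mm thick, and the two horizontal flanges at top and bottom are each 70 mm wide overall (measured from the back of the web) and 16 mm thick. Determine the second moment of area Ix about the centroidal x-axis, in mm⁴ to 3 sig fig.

Ix ≈ 1.05 × 10⁷ mm⁴

Treat the section as a set of non-overlapping primitives; coordinates are from the bounding-box lower-left.
Web: 18 × 140, A = 2 520 mm², y = 70 mm, Ī = 4 116 000 mm⁴.
Top flange (beyond web): 52 × 16, A = 832 mm², y = 132 mm, Ī = 17 749 mm⁴.
Bottom flange (beyond web): 52 × 16, A = 832 mm², y = 8 mm, Ī = 17 749 mm⁴.
By symmetry the centroid is at mid-height, ȳ = 70 mm.
Transfer each piece to the centroidal x-axis using Ī + A·d² with d = y − 70:
  web: d = 0 mm → contributes +4 116 000 mm⁴
  top flange (beyond web): d = 62 mm → contributes +3 215 957 mm⁴
  bottom flange (beyond web): d = -62 mm → contributes +3 215 957 mm⁴
Total I = 10 547 915 mm⁴.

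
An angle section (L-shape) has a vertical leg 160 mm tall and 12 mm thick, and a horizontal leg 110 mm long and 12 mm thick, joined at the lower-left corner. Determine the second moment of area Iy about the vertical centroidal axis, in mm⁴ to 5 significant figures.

Iy ≈ 3.1704 × 10⁶ mm⁴

Break the section into simple shapes (no overlaps), measuring from the bottom-left corner of the bounding box.
Vertical leg: 12 × 160, A = 1 920 mm², x = 6 mm, Ī = 23 040 mm⁴.
Horizontal leg (remainder): 98 × 12, A = 1 176 mm², x = 61 mm, Ī = 941 192 mm⁴.
Centroid: x̄ = ΣA·x / ΣA = 26.89147 mm.
Transfer each piece to the vertical centroidal axis using Ī + A·d² with d = x − 26.89147:
  vertical leg: d = -20.89147 mm → contributes +861 031 mm⁴
  horizontal leg (remainder): d = 34.10853 mm → contributes +2 309 341 mm⁴
Total I = 3 170 372 mm⁴.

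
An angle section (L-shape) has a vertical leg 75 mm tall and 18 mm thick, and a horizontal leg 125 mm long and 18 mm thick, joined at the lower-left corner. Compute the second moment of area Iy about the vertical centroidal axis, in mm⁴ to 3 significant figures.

Iy ≈ 4.97 × 10⁶ mm⁴

Treat the section as a set of non-overlapping primitives; coordinates are from the bounding-box lower-left.
Vertical leg: 18 × 75, A = 1 350 mm², x = 9 mm, Ī = 36 450 mm⁴.
Horizontal leg (remainder): 107 × 18, A = 1 926 mm², x = 71.5 mm, Ī = 1 837 565 mm⁴.
Centroid: x̄ = ΣA·x / ΣA = 45.745 mm.
Transfer each piece to the vertical centroidal axis using Ī + A·d² with d = x − 45.745:
  vertical leg: d = -36.745 mm → contributes +1 859 164 mm⁴
  horizontal leg (remainder): d = 25.755 mm → contributes +3 115 168 mm⁴
Total I = 4 974 332 mm⁴.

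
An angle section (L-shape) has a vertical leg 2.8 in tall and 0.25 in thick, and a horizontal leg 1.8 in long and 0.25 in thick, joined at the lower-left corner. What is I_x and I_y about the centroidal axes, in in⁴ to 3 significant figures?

Split into non-overlapping primitives; take the origin at the lower-left of the bounding box.
Vertical leg: 0.25 × 2.8, A = 0.7 in², y = 1.4 in, Ī = 0.45733 in⁴.
Horizontal leg (remainder): 1.55 × 0.25, A = 0.3875 in², y = 0.125 in, Ī = 0.0020182 in⁴.
Centroid: ȳ = ΣA·y / ΣA = 0.94569 in.
Transfer each piece to the centroidal x-axis using Ī + A·d² with d = y − 0.94569:
  vertical leg: d = 0.45431 in → contributes +0.60181 in⁴
  horizontal leg (remainder): d = -0.82069 in → contributes +0.26301 in⁴
Total I = 0.86482 in⁴.
For the y-axis: x̄ = 0.44569 in.
Repeating about the centroidal y-axis gives I_y = 0.28326 in⁴.

I_x ≈ 0.865 in⁴, I_y ≈ 0.283 in⁴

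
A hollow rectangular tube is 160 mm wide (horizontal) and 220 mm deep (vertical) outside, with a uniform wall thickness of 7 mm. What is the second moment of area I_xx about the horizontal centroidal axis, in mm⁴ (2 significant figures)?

I_xx ≈ 3.6 × 10⁷ mm⁴

Treat the section as a set of non-overlapping primitives; coordinates are from the bounding-box lower-left.
Outer rectangle: 160 × 220, A = 35 200 mm², y = 110 mm, Ī = 141 973 333 mm⁴.
Inner void (subtracted): 146 × 206, A = 30 076 mm², y = 110 mm, Ī = 106 358 761 mm⁴.
By symmetry the centroid is at mid-height, ȳ = 110 mm.
All pieces are centred on the horizontal centroidal axis, so I = ΣĪ (holes subtracted) = 35 614 572 mm⁴.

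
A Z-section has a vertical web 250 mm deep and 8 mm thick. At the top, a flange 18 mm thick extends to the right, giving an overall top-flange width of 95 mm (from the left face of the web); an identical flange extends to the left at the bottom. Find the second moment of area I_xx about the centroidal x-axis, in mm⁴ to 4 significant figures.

Split into non-overlapping primitives; take the origin at the lower-left of the bounding box.
Web: 8 × 250, A = 2 000 mm², y = 125 mm, Ī = 10 416 667 mm⁴.
Top flange (beyond web): 87 × 18, A = 1 566 mm², y = 241 mm, Ī = 42 282 mm⁴.
Bottom flange (beyond web): 87 × 18, A = 1 566 mm², y = 9 mm, Ī = 42 282 mm⁴.
Centroid: ȳ = ΣA·y / ΣA = 125 mm.
Transfer each piece to the centroidal x-axis using Ī + A·d² with d = y − 125:
  web: d = 0 mm → contributes +10 416 667 mm⁴
  top flange (beyond web): d = 116 mm → contributes +21 114 378 mm⁴
  bottom flange (beyond web): d = -116 mm → contributes +21 114 378 mm⁴
Total I = 52 645 423 mm⁴.

I_xx ≈ 5.265 × 10⁷ mm⁴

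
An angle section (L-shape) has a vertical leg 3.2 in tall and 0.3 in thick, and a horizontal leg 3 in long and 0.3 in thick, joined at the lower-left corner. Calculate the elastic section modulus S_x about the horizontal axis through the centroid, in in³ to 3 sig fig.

S_x ≈ 0.773 in³

Split into non-overlapping primitives; take the origin at the lower-left of the bounding box.
Vertical leg: 0.3 × 3.2, A = 0.96 in², y = 1.6 in, Ī = 0.8192 in⁴.
Horizontal leg (remainder): 2.7 × 0.3, A = 0.81 in², y = 0.15 in, Ī = 0.006075 in⁴.
Centroid: ȳ = ΣA·y / ΣA = 0.93644 in.
Transfer each piece to the horizontal axis through the centroid using Ī + A·d² with d = y − 0.93644:
  vertical leg: d = 0.66356 in → contributes +1.2419 in⁴
  horizontal leg (remainder): d = -0.78644 in → contributes +0.50705 in⁴
Total I = 1.7489 in⁴.
Extreme fibre distance c = 2.2636 in; S = I/c = 0.77265 in³.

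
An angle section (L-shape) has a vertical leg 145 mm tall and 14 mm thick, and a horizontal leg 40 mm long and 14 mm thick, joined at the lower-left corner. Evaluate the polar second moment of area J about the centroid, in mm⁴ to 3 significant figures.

Treat the section as a set of non-overlapping primitives; coordinates are from the bounding-box lower-left.
Vertical leg: 14 × 145, A = 2 030 mm², y = 72.5 mm, Ī = 3 556 729 mm⁴.
Horizontal leg (remainder): 26 × 14, A = 364 mm², y = 7 mm, Ī = 5945.3 mm⁴.
Centroid: ȳ = ΣA·y / ΣA = 62.541 mm.
Transfer each piece to the centroidal x-axis using Ī + A·d² with d = y − 62.541:
  vertical leg: d = 9.9591 mm → contributes +3 758 071 mm⁴
  horizontal leg (remainder): d = -55.541 mm → contributes +1 128 811 mm⁴
Total I = 4 886 881 mm⁴.
For the y-axis: x̄ = 10.041 mm.
Repeating about the centroidal y-axis gives I_y = 177 124 mm⁴.
Polar second moment: J = I_x + I_y = 5 064 005 mm⁴.

J ≈ 5.06 × 10⁶ mm⁴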